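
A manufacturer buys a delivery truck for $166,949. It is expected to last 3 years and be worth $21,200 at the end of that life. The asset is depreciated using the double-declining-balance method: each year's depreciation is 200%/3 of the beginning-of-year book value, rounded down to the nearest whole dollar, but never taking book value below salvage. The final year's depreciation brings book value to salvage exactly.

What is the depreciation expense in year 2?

Depreciable base = $166,949 − $21,200 = $145,749.
Year 1: ⌊$166,949 × 200%/3⌋ = $111,299. Book value $55,650.
Year 2: ⌊$55,650 × 200%/3⌋ = $37,100, capped at $34,450. Book value $21,200.

$34,450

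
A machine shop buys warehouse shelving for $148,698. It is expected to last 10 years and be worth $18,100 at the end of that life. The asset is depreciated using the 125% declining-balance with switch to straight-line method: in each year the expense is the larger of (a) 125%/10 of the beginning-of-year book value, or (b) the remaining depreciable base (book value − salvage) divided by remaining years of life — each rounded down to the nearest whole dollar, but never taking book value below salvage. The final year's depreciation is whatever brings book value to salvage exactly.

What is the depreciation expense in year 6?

$11,511

Depreciable base = $148,698 − $18,100 = $130,598.
Year 1: DB = ⌊$148,698 × 125%/10⌋ = $18,587; SL = ⌊$130,598/10⌋ = $13,059 → take DB $18,587. Book value $130,111.
Year 2: DB = ⌊$130,111 × 125%/10⌋ = $16,263; SL = ⌊$112,011/9⌋ = $12,445 → take DB $16,263. Book value $113,848.
Year 3: DB = ⌊$113,848 × 125%/10⌋ = $14,231; SL = ⌊$95,748/8⌋ = $11,968 → take DB $14,231. Book value $99,617.
Year 4: DB = ⌊$99,617 × 125%/10⌋ = $12,452; SL = ⌊$81,517/7⌋ = $11,645 → take DB $12,452. Book value $87,165.
Year 5: DB = ⌊$87,165 × 125%/10⌋ = $10,895; SL = ⌊$69,065/6⌋ = $11,510 → take SL $11,510. Book value $75,655.
Year 6: DB = ⌊$75,655 × 125%/10⌋ = $9,456; SL = ⌊$57,555/5⌋ = $11,511 → take SL $11,511. Book value $64,144.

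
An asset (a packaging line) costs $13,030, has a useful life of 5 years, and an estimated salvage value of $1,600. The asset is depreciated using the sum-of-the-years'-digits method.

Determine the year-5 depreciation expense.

Depreciable base = $13,030 − $1,600 = $11,430.
Sum of the years' digits = 5+4+3+2+1 = 15.
Year 1: $11,430 × 5/15 = $3,810. Book value $9,220.
Year 2: $11,430 × 4/15 = $3,048. Book value $6,172.
Year 3: $11,430 × 3/15 = $2,286. Book value $3,886.
Year 4: $11,430 × 2/15 = $1,524. Book value $2,362.
Year 5: $11,430 × 1/15 = $762. Book value $1,600.

$762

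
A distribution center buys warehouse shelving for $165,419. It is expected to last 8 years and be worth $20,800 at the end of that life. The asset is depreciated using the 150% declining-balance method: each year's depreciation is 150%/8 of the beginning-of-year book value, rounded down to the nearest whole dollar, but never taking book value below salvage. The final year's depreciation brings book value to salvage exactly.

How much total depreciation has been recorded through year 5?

$106,844

Depreciable base = $165,419 − $20,800 = $144,619.
Year 1: ⌊$165,419 × 150%/8⌋ = $31,016. Book value $134,403.
Year 2: ⌊$134,403 × 150%/8⌋ = $25,200. Book value $109,203.
Year 3: ⌊$109,203 × 150%/8⌋ = $20,475. Book value $88,728.
Year 4: ⌊$88,728 × 150%/8⌋ = $16,636. Book value $72,092.
Year 5: ⌊$72,092 × 150%/8⌋ = $13,517. Book value $58,575.
Accumulated through year 5 = $165,419 − $58,575 = $106,844.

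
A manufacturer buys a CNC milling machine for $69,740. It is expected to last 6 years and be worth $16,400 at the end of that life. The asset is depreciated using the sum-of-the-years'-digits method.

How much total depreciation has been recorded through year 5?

Depreciable base = $69,740 − $16,400 = $53,340.
Sum of the years' digits = 6+5+4+3+2+1 = 21.
Year 1: $53,340 × 6/21 = $15,240. Book value $54,500.
Year 2: $53,340 × 5/21 = $12,700. Book value $41,800.
Year 3: $53,340 × 4/21 = $10,160. Book value $31,640.
Year 4: $53,340 × 3/21 = $7,620. Book value $24,020.
Year 5: $53,340 × 2/21 = $5,080. Book value $18,940.
Accumulated through year 5 = $69,740 − $18,940 = $50,800.

$50,800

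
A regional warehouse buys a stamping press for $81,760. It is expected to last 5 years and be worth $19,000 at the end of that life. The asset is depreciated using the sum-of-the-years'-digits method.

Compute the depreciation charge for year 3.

$12,552

Depreciable base = $81,760 − $19,000 = $62,760.
Sum of the years' digits = 5+4+3+2+1 = 15.
Year 1: $62,760 × 5/15 = $20,920. Book value $60,840.
Year 2: $62,760 × 4/15 = $16,736. Book value $44,104.
Year 3: $62,760 × 3/15 = $12,552. Book value $31,552.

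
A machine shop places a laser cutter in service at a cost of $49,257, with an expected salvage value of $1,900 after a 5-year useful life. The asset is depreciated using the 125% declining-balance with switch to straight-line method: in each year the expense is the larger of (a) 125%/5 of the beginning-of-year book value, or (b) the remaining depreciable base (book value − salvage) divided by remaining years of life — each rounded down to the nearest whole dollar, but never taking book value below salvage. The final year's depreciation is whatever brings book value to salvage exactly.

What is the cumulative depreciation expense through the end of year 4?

$38,754

Depreciable base = $49,257 − $1,900 = $47,357.
Year 1: DB = ⌊$49,257 × 125%/5⌋ = $12,314; SL = ⌊$47,357/5⌋ = $9,471 → take DB $12,314. Book value $36,943.
Year 2: DB = ⌊$36,943 × 125%/5⌋ = $9,235; SL = ⌊$35,043/4⌋ = $8,760 → take DB $9,235. Book value $27,708.
Year 3: DB = ⌊$27,708 × 125%/5⌋ = $6,927; SL = ⌊$25,808/3⌋ = $8,602 → take SL $8,602. Book value $19,106.
Year 4: DB = ⌊$19,106 × 125%/5⌋ = $4,776; SL = ⌊$17,206/2⌋ = $8,603 → take SL $8,603. Book value $10,503.
Accumulated through year 4 = $49,257 − $10,503 = $38,754.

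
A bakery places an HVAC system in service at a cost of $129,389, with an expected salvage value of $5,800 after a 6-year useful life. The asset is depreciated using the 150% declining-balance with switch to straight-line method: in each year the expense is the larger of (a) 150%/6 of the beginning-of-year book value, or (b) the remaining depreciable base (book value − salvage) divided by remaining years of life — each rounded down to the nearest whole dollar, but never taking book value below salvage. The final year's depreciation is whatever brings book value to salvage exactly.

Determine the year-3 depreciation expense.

Depreciable base = $129,389 − $5,800 = $123,589.
Year 1: DB = ⌊$129,389 × 150%/6⌋ = $32,347; SL = ⌊$123,589/6⌋ = $20,598 → take DB $32,347. Book value $97,042.
Year 2: DB = ⌊$97,042 × 150%/6⌋ = $24,260; SL = ⌊$91,242/5⌋ = $18,248 → take DB $24,260. Book value $72,782.
Year 3: DB = ⌊$72,782 × 150%/6⌋ = $18,195; SL = ⌊$66,982/4⌋ = $16,745 → take DB $18,195. Book value $54,587.

$18,195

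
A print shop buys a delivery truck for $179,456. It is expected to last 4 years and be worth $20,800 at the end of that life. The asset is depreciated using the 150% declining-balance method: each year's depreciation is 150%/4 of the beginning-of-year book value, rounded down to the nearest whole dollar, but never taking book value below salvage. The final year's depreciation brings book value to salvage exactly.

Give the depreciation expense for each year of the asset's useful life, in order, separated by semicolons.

$67,296; $42,060; $26,287; $23,013

Depreciable base = $179,456 − $20,800 = $158,656.
Year 1: ⌊$179,456 × 150%/4⌋ = $67,296. Book value $112,160.
Year 2: ⌊$112,160 × 150%/4⌋ = $42,060. Book value $70,100.
Year 3: ⌊$70,100 × 150%/4⌋ = $26,287. Book value $43,813.
Year 4 (final): $43,813 − $20,800 = $23,013. Book value $20,800.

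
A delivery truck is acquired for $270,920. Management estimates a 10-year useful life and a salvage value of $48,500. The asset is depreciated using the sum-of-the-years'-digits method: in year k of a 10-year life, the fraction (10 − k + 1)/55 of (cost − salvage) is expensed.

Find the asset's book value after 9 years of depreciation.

$52,544

Depreciable base = $270,920 − $48,500 = $222,420.
Sum of the years' digits = 10+9+8+7+6+5+4+3+2+1 = 55.
Year 1: $222,420 × 10/55 = $40,440. Book value $230,480.
Year 2: $222,420 × 9/55 = $36,396. Book value $194,084.
Year 3: $222,420 × 8/55 = $32,352. Book value $161,732.
Year 4: $222,420 × 7/55 = $28,308. Book value $133,424.
Year 5: $222,420 × 6/55 = $24,264. Book value $109,160.
Year 6: $222,420 × 5/55 = $20,220. Book value $88,940.
Year 7: $222,420 × 4/55 = $16,176. Book value $72,764.
Year 8: $222,420 × 3/55 = $12,132. Book value $60,632.
Year 9: $222,420 × 2/55 = $8,088. Book value $52,544.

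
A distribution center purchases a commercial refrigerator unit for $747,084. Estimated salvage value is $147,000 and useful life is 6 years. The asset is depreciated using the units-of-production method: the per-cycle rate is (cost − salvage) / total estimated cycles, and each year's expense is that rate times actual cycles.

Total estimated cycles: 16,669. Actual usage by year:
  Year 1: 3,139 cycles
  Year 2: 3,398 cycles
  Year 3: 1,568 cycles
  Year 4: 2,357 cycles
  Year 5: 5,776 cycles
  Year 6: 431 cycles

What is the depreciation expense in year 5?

$207,936

Depreciable base = $747,084 − $147,000 = $600,084.
Rate = $600,084 / 16,669 cycles = $36 per cycle.
Year 1: 3,139 × $36 = $113,004. Book value $634,080.
Year 2: 3,398 × $36 = $122,328. Book value $511,752.
Year 3: 1,568 × $36 = $56,448. Book value $455,304.
Year 4: 2,357 × $36 = $84,852. Book value $370,452.
Year 5: 5,776 × $36 = $207,936. Book value $162,516.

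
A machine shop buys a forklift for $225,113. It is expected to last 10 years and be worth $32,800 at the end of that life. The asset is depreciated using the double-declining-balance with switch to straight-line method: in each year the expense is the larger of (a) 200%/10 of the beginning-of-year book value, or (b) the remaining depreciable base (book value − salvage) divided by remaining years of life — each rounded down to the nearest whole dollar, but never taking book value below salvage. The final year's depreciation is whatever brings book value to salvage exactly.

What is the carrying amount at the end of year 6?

$59,014

Depreciable base = $225,113 − $32,800 = $192,313.
Year 1: DB = ⌊$225,113 × 200%/10⌋ = $45,022; SL = ⌊$192,313/10⌋ = $19,231 → take DB $45,022. Book value $180,091.
Year 2: DB = ⌊$180,091 × 200%/10⌋ = $36,018; SL = ⌊$147,291/9⌋ = $16,365 → take DB $36,018. Book value $144,073.
Year 3: DB = ⌊$144,073 × 200%/10⌋ = $28,814; SL = ⌊$111,273/8⌋ = $13,909 → take DB $28,814. Book value $115,259.
Year 4: DB = ⌊$115,259 × 200%/10⌋ = $23,051; SL = ⌊$82,459/7⌋ = $11,779 → take DB $23,051. Book value $92,208.
Year 5: DB = ⌊$92,208 × 200%/10⌋ = $18,441; SL = ⌊$59,408/6⌋ = $9,901 → take DB $18,441. Book value $73,767.
Year 6: DB = ⌊$73,767 × 200%/10⌋ = $14,753; SL = ⌊$40,967/5⌋ = $8,193 → take DB $14,753. Book value $59,014.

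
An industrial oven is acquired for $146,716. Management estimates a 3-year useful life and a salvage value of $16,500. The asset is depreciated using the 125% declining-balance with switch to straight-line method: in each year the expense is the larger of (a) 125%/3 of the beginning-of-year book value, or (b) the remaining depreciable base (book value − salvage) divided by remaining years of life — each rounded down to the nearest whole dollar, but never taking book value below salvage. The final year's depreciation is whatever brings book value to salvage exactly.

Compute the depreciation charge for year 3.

Depreciable base = $146,716 − $16,500 = $130,216.
Year 1: DB = ⌊$146,716 × 125%/3⌋ = $61,131; SL = ⌊$130,216/3⌋ = $43,405 → take DB $61,131. Book value $85,585.
Year 2: DB = ⌊$85,585 × 125%/3⌋ = $35,660; SL = ⌊$69,085/2⌋ = $34,542 → take DB $35,660. Book value $49,925.
Year 3 (final): $49,925 − $16,500 = $33,425. Book value $16,500.

$33,425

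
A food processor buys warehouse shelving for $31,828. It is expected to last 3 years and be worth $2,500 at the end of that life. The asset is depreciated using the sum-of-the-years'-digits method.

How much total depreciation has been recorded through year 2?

$24,440

Depreciable base = $31,828 − $2,500 = $29,328.
Sum of the years' digits = 3+2+1 = 6.
Year 1: $29,328 × 3/6 = $14,664. Book value $17,164.
Year 2: $29,328 × 2/6 = $9,776. Book value $7,388.
Accumulated through year 2 = $31,828 − $7,388 = $24,440.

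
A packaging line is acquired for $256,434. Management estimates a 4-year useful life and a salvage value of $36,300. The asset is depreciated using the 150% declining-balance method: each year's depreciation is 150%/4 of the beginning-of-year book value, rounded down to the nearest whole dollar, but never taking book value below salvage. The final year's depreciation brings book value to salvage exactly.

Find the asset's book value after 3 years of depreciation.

$62,607

Depreciable base = $256,434 − $36,300 = $220,134.
Year 1: ⌊$256,434 × 150%/4⌋ = $96,162. Book value $160,272.
Year 2: ⌊$160,272 × 150%/4⌋ = $60,102. Book value $100,170.
Year 3: ⌊$100,170 × 150%/4⌋ = $37,563. Book value $62,607.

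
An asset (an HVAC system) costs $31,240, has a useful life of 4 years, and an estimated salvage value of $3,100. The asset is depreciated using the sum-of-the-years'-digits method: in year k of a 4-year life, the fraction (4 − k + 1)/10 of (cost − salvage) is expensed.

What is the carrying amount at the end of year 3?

Depreciable base = $31,240 − $3,100 = $28,140.
Sum of the years' digits = 4+3+2+1 = 10.
Year 1: $28,140 × 4/10 = $11,256. Book value $19,984.
Year 2: $28,140 × 3/10 = $8,442. Book value $11,542.
Year 3: $28,140 × 2/10 = $5,628. Book value $5,914.

$5,914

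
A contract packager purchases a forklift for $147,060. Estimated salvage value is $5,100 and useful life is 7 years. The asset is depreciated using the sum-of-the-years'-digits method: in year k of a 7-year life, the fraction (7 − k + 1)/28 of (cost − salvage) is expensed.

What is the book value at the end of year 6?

$10,170

Depreciable base = $147,060 − $5,100 = $141,960.
Sum of the years' digits = 7+6+5+4+3+2+1 = 28.
Year 1: $141,960 × 7/28 = $35,490. Book value $111,570.
Year 2: $141,960 × 6/28 = $30,420. Book value $81,150.
Year 3: $141,960 × 5/28 = $25,350. Book value $55,800.
Year 4: $141,960 × 4/28 = $20,280. Book value $35,520.
Year 5: $141,960 × 3/28 = $15,210. Book value $20,310.
Year 6: $141,960 × 2/28 = $10,140. Book value $10,170.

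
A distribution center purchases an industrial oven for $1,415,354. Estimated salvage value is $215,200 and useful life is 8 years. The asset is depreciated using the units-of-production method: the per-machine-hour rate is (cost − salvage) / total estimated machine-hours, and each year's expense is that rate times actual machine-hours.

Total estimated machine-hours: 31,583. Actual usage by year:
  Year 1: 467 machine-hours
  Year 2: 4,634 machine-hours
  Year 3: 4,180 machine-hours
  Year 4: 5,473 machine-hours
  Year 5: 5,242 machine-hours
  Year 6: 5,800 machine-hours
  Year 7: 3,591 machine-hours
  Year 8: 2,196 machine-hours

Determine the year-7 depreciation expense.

$136,458

Depreciable base = $1,415,354 − $215,200 = $1,200,154.
Rate = $1,200,154 / 31,583 machine-hours = $38 per machine-hour.
Year 1: 467 × $38 = $17,746. Book value $1,397,608.
Year 2: 4,634 × $38 = $176,092. Book value $1,221,516.
Year 3: 4,180 × $38 = $158,840. Book value $1,062,676.
Year 4: 5,473 × $38 = $207,974. Book value $854,702.
Year 5: 5,242 × $38 = $199,196. Book value $655,506.
Year 6: 5,800 × $38 = $220,400. Book value $435,106.
Year 7: 3,591 × $38 = $136,458. Book value $298,648.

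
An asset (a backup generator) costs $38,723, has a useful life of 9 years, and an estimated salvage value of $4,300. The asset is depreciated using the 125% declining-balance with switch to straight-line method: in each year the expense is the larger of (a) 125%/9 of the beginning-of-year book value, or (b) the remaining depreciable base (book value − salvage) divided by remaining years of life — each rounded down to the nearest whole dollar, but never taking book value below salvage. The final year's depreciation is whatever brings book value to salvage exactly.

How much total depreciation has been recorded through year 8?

$31,024

Depreciable base = $38,723 − $4,300 = $34,423.
Year 1: DB = ⌊$38,723 × 125%/9⌋ = $5,378; SL = ⌊$34,423/9⌋ = $3,824 → take DB $5,378. Book value $33,345.
Year 2: DB = ⌊$33,345 × 125%/9⌋ = $4,631; SL = ⌊$29,045/8⌋ = $3,630 → take DB $4,631. Book value $28,714.
Year 3: DB = ⌊$28,714 × 125%/9⌋ = $3,988; SL = ⌊$24,414/7⌋ = $3,487 → take DB $3,988. Book value $24,726.
Year 4: DB = ⌊$24,726 × 125%/9⌋ = $3,434; SL = ⌊$20,426/6⌋ = $3,404 → take DB $3,434. Book value $21,292.
Year 5: DB = ⌊$21,292 × 125%/9⌋ = $2,957; SL = ⌊$16,992/5⌋ = $3,398 → take SL $3,398. Book value $17,894.
Year 6: DB = ⌊$17,894 × 125%/9⌋ = $2,485; SL = ⌊$13,594/4⌋ = $3,398 → take SL $3,398. Book value $14,496.
Year 7: DB = ⌊$14,496 × 125%/9⌋ = $2,013; SL = ⌊$10,196/3⌋ = $3,398 → take SL $3,398. Book value $11,098.
Year 8: DB = ⌊$11,098 × 125%/9⌋ = $1,541; SL = ⌊$6,798/2⌋ = $3,399 → take SL $3,399. Book value $7,699.
Accumulated through year 8 = $38,723 − $7,699 = $31,024.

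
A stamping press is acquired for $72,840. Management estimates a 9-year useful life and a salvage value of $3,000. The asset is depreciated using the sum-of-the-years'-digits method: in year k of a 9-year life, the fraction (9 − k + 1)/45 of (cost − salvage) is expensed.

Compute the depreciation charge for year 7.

$4,656

Depreciable base = $72,840 − $3,000 = $69,840.
Sum of the years' digits = 9+8+7+6+5+4+3+2+1 = 45.
Year 1: $69,840 × 9/45 = $13,968. Book value $58,872.
Year 2: $69,840 × 8/45 = $12,416. Book value $46,456.
Year 3: $69,840 × 7/45 = $10,864. Book value $35,592.
Year 4: $69,840 × 6/45 = $9,312. Book value $26,280.
Year 5: $69,840 × 5/45 = $7,760. Book value $18,520.
Year 6: $69,840 × 4/45 = $6,208. Book value $12,312.
Year 7: $69,840 × 3/45 = $4,656. Book value $7,656.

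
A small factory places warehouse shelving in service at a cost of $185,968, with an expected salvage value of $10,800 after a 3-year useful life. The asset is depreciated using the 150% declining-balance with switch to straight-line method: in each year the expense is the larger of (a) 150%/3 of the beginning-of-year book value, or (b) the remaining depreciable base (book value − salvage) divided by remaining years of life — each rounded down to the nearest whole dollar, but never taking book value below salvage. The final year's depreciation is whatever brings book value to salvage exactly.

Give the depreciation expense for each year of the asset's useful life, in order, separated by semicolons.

Depreciable base = $185,968 − $10,800 = $175,168.
Year 1: DB = ⌊$185,968 × 150%/3⌋ = $92,984; SL = ⌊$175,168/3⌋ = $58,389 → take DB $92,984. Book value $92,984.
Year 2: DB = ⌊$92,984 × 150%/3⌋ = $46,492; SL = ⌊$82,184/2⌋ = $41,092 → take DB $46,492. Book value $46,492.
Year 3 (final): $46,492 − $10,800 = $35,692. Book value $10,800.

$92,984; $46,492; $35,692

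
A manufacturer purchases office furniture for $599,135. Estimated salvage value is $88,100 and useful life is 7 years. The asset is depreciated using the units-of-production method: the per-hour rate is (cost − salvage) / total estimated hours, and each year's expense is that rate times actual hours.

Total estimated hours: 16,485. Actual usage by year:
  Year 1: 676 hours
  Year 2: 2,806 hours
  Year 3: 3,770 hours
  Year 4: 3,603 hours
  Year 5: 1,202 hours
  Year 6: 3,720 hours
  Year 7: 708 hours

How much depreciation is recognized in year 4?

$111,693

Depreciable base = $599,135 − $88,100 = $511,035.
Rate = $511,035 / 16,485 hours = $31 per hour.
Year 1: 676 × $31 = $20,956. Book value $578,179.
Year 2: 2,806 × $31 = $86,986. Book value $491,193.
Year 3: 3,770 × $31 = $116,870. Book value $374,323.
Year 4: 3,603 × $31 = $111,693. Book value $262,630.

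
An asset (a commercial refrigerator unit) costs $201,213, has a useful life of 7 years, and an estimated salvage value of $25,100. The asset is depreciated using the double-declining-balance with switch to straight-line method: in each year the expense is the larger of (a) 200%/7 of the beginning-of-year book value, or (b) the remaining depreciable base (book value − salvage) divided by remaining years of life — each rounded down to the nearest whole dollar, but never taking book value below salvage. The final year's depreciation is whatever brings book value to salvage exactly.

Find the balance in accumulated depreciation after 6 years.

Depreciable base = $201,213 − $25,100 = $176,113.
Year 1: DB = ⌊$201,213 × 200%/7⌋ = $57,489; SL = ⌊$176,113/7⌋ = $25,159 → take DB $57,489. Book value $143,724.
Year 2: DB = ⌊$143,724 × 200%/7⌋ = $41,064; SL = ⌊$118,624/6⌋ = $19,770 → take DB $41,064. Book value $102,660.
Year 3: DB = ⌊$102,660 × 200%/7⌋ = $29,331; SL = ⌊$77,560/5⌋ = $15,512 → take DB $29,331. Book value $73,329.
Year 4: DB = ⌊$73,329 × 200%/7⌋ = $20,951; SL = ⌊$48,229/4⌋ = $12,057 → take DB $20,951. Book value $52,378.
Year 5: DB = ⌊$52,378 × 200%/7⌋ = $14,965; SL = ⌊$27,278/3⌋ = $9,092 → take DB $14,965. Book value $37,413.
Year 6: DB = ⌊$37,413 × 200%/7⌋ = $10,689; SL = ⌊$12,313/2⌋ = $6,156 → take DB $10,689. Book value $26,724.
Accumulated through year 6 = $201,213 − $26,724 = $174,489.

$174,489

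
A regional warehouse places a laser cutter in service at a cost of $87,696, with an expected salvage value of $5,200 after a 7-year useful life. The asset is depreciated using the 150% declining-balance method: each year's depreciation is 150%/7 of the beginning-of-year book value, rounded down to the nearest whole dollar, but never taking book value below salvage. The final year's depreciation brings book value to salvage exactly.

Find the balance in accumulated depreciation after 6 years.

Depreciable base = $87,696 − $5,200 = $82,496.
Year 1: ⌊$87,696 × 150%/7⌋ = $18,792. Book value $68,904.
Year 2: ⌊$68,904 × 150%/7⌋ = $14,765. Book value $54,139.
Year 3: ⌊$54,139 × 150%/7⌋ = $11,601. Book value $42,538.
Year 4: ⌊$42,538 × 150%/7⌋ = $9,115. Book value $33,423.
Year 5: ⌊$33,423 × 150%/7⌋ = $7,162. Book value $26,261.
Year 6: ⌊$26,261 × 150%/7⌋ = $5,627. Book value $20,634.
Accumulated through year 6 = $87,696 − $20,634 = $67,062.

$67,062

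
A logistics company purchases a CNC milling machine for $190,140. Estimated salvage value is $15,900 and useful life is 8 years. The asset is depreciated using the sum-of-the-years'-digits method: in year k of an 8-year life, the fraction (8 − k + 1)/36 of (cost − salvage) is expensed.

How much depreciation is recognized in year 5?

$19,360

Depreciable base = $190,140 − $15,900 = $174,240.
Sum of the years' digits = 8+7+6+5+4+3+2+1 = 36.
Year 1: $174,240 × 8/36 = $38,720. Book value $151,420.
Year 2: $174,240 × 7/36 = $33,880. Book value $117,540.
Year 3: $174,240 × 6/36 = $29,040. Book value $88,500.
Year 4: $174,240 × 5/36 = $24,200. Book value $64,300.
Year 5: $174,240 × 4/36 = $19,360. Book value $44,940.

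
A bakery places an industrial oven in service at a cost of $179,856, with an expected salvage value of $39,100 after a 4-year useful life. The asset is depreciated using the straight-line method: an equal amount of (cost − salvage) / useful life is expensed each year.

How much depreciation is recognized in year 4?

Depreciable base = $179,856 − $39,100 = $140,756.
Annual expense = $140,756 / 4 = $35,189.

$35,189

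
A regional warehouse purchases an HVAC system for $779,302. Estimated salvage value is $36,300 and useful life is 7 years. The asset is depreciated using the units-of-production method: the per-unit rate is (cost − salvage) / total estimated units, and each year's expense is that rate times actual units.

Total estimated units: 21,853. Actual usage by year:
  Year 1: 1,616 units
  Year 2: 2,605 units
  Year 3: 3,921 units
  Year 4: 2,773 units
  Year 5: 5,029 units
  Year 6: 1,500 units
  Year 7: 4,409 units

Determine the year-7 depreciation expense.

$149,906

Depreciable base = $779,302 − $36,300 = $743,002.
Rate = $743,002 / 21,853 units = $34 per unit.
Year 1: 1,616 × $34 = $54,944. Book value $724,358.
Year 2: 2,605 × $34 = $88,570. Book value $635,788.
Year 3: 3,921 × $34 = $133,314. Book value $502,474.
Year 4: 2,773 × $34 = $94,282. Book value $408,192.
Year 5: 5,029 × $34 = $170,986. Book value $237,206.
Year 6: 1,500 × $34 = $51,000. Book value $186,206.
Year 7: 4,409 × $34 = $149,906. Book value $36,300.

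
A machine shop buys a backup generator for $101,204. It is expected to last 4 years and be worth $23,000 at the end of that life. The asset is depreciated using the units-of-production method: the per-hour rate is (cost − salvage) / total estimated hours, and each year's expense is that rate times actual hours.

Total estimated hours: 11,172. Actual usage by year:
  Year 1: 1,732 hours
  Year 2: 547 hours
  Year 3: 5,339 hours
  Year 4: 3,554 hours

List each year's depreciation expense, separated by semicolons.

Depreciable base = $101,204 − $23,000 = $78,204.
Rate = $78,204 / 11,172 hours = $7 per hour.
Year 1: 1,732 × $7 = $12,124. Book value $89,080.
Year 2: 547 × $7 = $3,829. Book value $85,251.
Year 3: 5,339 × $7 = $37,373. Book value $47,878.
Year 4: 3,554 × $7 = $24,878. Book value $23,000.

$12,124; $3,829; $37,373; $24,878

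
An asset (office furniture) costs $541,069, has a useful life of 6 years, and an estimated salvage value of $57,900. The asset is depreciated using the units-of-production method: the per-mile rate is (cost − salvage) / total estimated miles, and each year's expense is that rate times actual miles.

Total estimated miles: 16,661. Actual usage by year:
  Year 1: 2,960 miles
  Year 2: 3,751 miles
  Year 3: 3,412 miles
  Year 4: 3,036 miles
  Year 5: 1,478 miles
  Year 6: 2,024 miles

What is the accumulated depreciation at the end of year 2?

$194,619

Depreciable base = $541,069 − $57,900 = $483,169.
Rate = $483,169 / 16,661 miles = $29 per mile.
Year 1: 2,960 × $29 = $85,840. Book value $455,229.
Year 2: 3,751 × $29 = $108,779. Book value $346,450.
Accumulated through year 2 = $541,069 − $346,450 = $194,619.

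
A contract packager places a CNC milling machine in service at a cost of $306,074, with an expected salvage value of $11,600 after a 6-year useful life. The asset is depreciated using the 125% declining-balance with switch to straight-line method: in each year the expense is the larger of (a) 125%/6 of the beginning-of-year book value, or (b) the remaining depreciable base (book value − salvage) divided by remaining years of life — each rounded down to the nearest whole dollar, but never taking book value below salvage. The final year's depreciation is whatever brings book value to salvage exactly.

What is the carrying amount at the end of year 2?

Depreciable base = $306,074 − $11,600 = $294,474.
Year 1: DB = ⌊$306,074 × 125%/6⌋ = $63,765; SL = ⌊$294,474/6⌋ = $49,079 → take DB $63,765. Book value $242,309.
Year 2: DB = ⌊$242,309 × 125%/6⌋ = $50,481; SL = ⌊$230,709/5⌋ = $46,141 → take DB $50,481. Book value $191,828.

$191,828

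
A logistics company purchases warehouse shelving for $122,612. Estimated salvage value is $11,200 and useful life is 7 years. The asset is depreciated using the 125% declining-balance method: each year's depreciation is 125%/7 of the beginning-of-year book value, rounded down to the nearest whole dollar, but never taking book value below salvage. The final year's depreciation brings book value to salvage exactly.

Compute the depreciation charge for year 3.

Depreciable base = $122,612 − $11,200 = $111,412.
Year 1: ⌊$122,612 × 125%/7⌋ = $21,895. Book value $100,717.
Year 2: ⌊$100,717 × 125%/7⌋ = $17,985. Book value $82,732.
Year 3: ⌊$82,732 × 125%/7⌋ = $14,773. Book value $67,959.

$14,773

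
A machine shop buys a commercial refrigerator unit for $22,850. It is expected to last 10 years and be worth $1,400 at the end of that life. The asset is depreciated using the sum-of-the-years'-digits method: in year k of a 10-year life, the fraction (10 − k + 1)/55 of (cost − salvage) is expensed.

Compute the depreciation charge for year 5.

$2,340

Depreciable base = $22,850 − $1,400 = $21,450.
Sum of the years' digits = 10+9+8+7+6+5+4+3+2+1 = 55.
Year 1: $21,450 × 10/55 = $3,900. Book value $18,950.
Year 2: $21,450 × 9/55 = $3,510. Book value $15,440.
Year 3: $21,450 × 8/55 = $3,120. Book value $12,320.
Year 4: $21,450 × 7/55 = $2,730. Book value $9,590.
Year 5: $21,450 × 6/55 = $2,340. Book value $7,250.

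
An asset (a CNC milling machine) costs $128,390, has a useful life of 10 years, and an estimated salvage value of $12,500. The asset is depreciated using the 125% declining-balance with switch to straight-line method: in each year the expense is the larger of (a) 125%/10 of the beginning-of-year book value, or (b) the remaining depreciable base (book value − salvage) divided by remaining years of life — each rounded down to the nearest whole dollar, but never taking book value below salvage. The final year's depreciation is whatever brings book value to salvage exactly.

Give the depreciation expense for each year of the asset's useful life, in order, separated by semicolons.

Depreciable base = $128,390 − $12,500 = $115,890.
Year 1: DB = ⌊$128,390 × 125%/10⌋ = $16,048; SL = ⌊$115,890/10⌋ = $11,589 → take DB $16,048. Book value $112,342.
Year 2: DB = ⌊$112,342 × 125%/10⌋ = $14,042; SL = ⌊$99,842/9⌋ = $11,093 → take DB $14,042. Book value $98,300.
Year 3: DB = ⌊$98,300 × 125%/10⌋ = $12,287; SL = ⌊$85,800/8⌋ = $10,725 → take DB $12,287. Book value $86,013.
Year 4: DB = ⌊$86,013 × 125%/10⌋ = $10,751; SL = ⌊$73,513/7⌋ = $10,501 → take DB $10,751. Book value $75,262.
Year 5: DB = ⌊$75,262 × 125%/10⌋ = $9,407; SL = ⌊$62,762/6⌋ = $10,460 → take SL $10,460. Book value $64,802.
Year 6: DB = ⌊$64,802 × 125%/10⌋ = $8,100; SL = ⌊$52,302/5⌋ = $10,460 → take SL $10,460. Book value $54,342.
Year 7: DB = ⌊$54,342 × 125%/10⌋ = $6,792; SL = ⌊$41,842/4⌋ = $10,460 → take SL $10,460. Book value $43,882.
Year 8: DB = ⌊$43,882 × 125%/10⌋ = $5,485; SL = ⌊$31,382/3⌋ = $10,460 → take SL $10,460. Book value $33,422.
Year 9: DB = ⌊$33,422 × 125%/10⌋ = $4,177; SL = ⌊$20,922/2⌋ = $10,461 → take SL $10,461. Book value $22,961.
Year 10 (final): $22,961 − $12,500 = $10,461. Book value $12,500.

$16,048; $14,042; $12,287; $10,751; $10,460; $10,460; $10,460; $10,460; $10,461; $10,461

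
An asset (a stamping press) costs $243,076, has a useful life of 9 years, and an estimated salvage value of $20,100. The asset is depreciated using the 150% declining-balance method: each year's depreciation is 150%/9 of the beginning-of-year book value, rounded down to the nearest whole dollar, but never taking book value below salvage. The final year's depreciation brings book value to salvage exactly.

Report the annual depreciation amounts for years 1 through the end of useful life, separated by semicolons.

Depreciable base = $243,076 − $20,100 = $222,976.
Year 1: ⌊$243,076 × 150%/9⌋ = $40,512. Book value $202,564.
Year 2: ⌊$202,564 × 150%/9⌋ = $33,760. Book value $168,804.
Year 3: ⌊$168,804 × 150%/9⌋ = $28,134. Book value $140,670.
Year 4: ⌊$140,670 × 150%/9⌋ = $23,445. Book value $117,225.
Year 5: ⌊$117,225 × 150%/9⌋ = $19,537. Book value $97,688.
Year 6: ⌊$97,688 × 150%/9⌋ = $16,281. Book value $81,407.
Year 7: ⌊$81,407 × 150%/9⌋ = $13,567. Book value $67,840.
Year 8: ⌊$67,840 × 150%/9⌋ = $11,306. Book value $56,534.
Year 9 (final): $56,534 − $20,100 = $36,434. Book value $20,100.

$40,512; $33,760; $28,134; $23,445; $19,537; $16,281; $13,567; $11,306; $36,434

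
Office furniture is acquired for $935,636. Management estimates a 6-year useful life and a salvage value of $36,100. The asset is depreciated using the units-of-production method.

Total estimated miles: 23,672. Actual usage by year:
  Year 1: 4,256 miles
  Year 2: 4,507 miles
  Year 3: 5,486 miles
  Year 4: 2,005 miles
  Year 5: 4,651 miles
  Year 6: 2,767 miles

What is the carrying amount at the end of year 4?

$317,984

Depreciable base = $935,636 − $36,100 = $899,536.
Rate = $899,536 / 23,672 miles = $38 per mile.
Year 1: 4,256 × $38 = $161,728. Book value $773,908.
Year 2: 4,507 × $38 = $171,266. Book value $602,642.
Year 3: 5,486 × $38 = $208,468. Book value $394,174.
Year 4: 2,005 × $38 = $76,190. Book value $317,984.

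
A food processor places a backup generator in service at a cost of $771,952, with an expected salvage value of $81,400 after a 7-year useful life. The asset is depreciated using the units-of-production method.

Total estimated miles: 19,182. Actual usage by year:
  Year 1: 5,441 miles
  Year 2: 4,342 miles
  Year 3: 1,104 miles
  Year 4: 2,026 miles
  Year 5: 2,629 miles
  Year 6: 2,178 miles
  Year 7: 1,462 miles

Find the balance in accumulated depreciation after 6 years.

$637,920

Depreciable base = $771,952 − $81,400 = $690,552.
Rate = $690,552 / 19,182 miles = $36 per mile.
Year 1: 5,441 × $36 = $195,876. Book value $576,076.
Year 2: 4,342 × $36 = $156,312. Book value $419,764.
Year 3: 1,104 × $36 = $39,744. Book value $380,020.
Year 4: 2,026 × $36 = $72,936. Book value $307,084.
Year 5: 2,629 × $36 = $94,644. Book value $212,440.
Year 6: 2,178 × $36 = $78,408. Book value $134,032.
Accumulated through year 6 = $771,952 − $134,032 = $637,920.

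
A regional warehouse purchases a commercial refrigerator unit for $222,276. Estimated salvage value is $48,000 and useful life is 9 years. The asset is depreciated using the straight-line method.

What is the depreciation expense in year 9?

Depreciable base = $222,276 − $48,000 = $174,276.
Annual expense = $174,276 / 9 = $19,364.

$19,364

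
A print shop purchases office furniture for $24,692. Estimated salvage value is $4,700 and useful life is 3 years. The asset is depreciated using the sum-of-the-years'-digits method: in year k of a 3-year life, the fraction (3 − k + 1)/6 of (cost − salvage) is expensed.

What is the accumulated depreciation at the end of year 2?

Depreciable base = $24,692 − $4,700 = $19,992.
Sum of the years' digits = 3+2+1 = 6.
Year 1: $19,992 × 3/6 = $9,996. Book value $14,696.
Year 2: $19,992 × 2/6 = $6,664. Book value $8,032.
Accumulated through year 2 = $24,692 − $8,032 = $16,660.

$16,660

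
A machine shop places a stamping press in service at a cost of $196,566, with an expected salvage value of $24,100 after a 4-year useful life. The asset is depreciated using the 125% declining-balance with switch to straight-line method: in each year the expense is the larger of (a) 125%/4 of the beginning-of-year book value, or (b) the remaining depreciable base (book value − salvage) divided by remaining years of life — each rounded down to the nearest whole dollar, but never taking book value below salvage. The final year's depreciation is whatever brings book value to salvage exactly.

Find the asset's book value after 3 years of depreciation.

$58,505

Depreciable base = $196,566 − $24,100 = $172,466.
Year 1: DB = ⌊$196,566 × 125%/4⌋ = $61,426; SL = ⌊$172,466/4⌋ = $43,116 → take DB $61,426. Book value $135,140.
Year 2: DB = ⌊$135,140 × 125%/4⌋ = $42,231; SL = ⌊$111,040/3⌋ = $37,013 → take DB $42,231. Book value $92,909.
Year 3: DB = ⌊$92,909 × 125%/4⌋ = $29,034; SL = ⌊$68,809/2⌋ = $34,404 → take SL $34,404. Book value $58,505.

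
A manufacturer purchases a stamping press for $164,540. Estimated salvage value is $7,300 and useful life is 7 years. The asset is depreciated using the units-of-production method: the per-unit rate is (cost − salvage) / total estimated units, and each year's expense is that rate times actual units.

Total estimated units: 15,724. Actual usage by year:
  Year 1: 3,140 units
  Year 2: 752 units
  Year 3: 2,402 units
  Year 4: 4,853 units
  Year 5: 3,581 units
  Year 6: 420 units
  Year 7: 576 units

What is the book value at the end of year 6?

$13,060

Depreciable base = $164,540 − $7,300 = $157,240.
Rate = $157,240 / 15,724 units = $10 per unit.
Year 1: 3,140 × $10 = $31,400. Book value $133,140.
Year 2: 752 × $10 = $7,520. Book value $125,620.
Year 3: 2,402 × $10 = $24,020. Book value $101,600.
Year 4: 4,853 × $10 = $48,530. Book value $53,070.
Year 5: 3,581 × $10 = $35,810. Book value $17,260.
Year 6: 420 × $10 = $4,200. Book value $13,060.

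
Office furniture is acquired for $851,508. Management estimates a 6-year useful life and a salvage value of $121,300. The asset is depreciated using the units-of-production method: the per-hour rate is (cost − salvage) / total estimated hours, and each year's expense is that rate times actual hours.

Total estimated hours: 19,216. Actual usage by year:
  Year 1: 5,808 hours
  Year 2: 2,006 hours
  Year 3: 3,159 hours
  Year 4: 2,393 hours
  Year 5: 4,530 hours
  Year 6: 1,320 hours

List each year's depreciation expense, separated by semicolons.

$220,704; $76,228; $120,042; $90,934; $172,140; $50,160

Depreciable base = $851,508 − $121,300 = $730,208.
Rate = $730,208 / 19,216 hours = $38 per hour.
Year 1: 5,808 × $38 = $220,704. Book value $630,804.
Year 2: 2,006 × $38 = $76,228. Book value $554,576.
Year 3: 3,159 × $38 = $120,042. Book value $434,534.
Year 4: 2,393 × $38 = $90,934. Book value $343,600.
Year 5: 4,530 × $38 = $172,140. Book value $171,460.
Year 6: 1,320 × $38 = $50,160. Book value $121,300.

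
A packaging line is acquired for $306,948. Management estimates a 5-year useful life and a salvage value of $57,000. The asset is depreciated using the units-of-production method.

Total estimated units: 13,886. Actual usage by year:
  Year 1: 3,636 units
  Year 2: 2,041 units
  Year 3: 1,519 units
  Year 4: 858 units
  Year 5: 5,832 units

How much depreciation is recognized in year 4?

Depreciable base = $306,948 − $57,000 = $249,948.
Rate = $249,948 / 13,886 units = $18 per unit.
Year 1: 3,636 × $18 = $65,448. Book value $241,500.
Year 2: 2,041 × $18 = $36,738. Book value $204,762.
Year 3: 1,519 × $18 = $27,342. Book value $177,420.
Year 4: 858 × $18 = $15,444. Book value $161,976.

$15,444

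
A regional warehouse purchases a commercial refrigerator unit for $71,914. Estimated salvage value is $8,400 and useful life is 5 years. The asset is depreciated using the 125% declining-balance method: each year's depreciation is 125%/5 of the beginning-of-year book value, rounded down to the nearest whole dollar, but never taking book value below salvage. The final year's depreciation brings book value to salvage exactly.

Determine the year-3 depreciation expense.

Depreciable base = $71,914 − $8,400 = $63,514.
Year 1: ⌊$71,914 × 125%/5⌋ = $17,978. Book value $53,936.
Year 2: ⌊$53,936 × 125%/5⌋ = $13,484. Book value $40,452.
Year 3: ⌊$40,452 × 125%/5⌋ = $10,113. Book value $30,339.

$10,113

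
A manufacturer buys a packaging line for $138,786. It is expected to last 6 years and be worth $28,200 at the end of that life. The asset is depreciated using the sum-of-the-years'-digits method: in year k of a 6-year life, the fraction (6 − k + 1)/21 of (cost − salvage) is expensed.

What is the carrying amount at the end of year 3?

Depreciable base = $138,786 − $28,200 = $110,586.
Sum of the years' digits = 6+5+4+3+2+1 = 21.
Year 1: $110,586 × 6/21 = $31,596. Book value $107,190.
Year 2: $110,586 × 5/21 = $26,330. Book value $80,860.
Year 3: $110,586 × 4/21 = $21,064. Book value $59,796.

$59,796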